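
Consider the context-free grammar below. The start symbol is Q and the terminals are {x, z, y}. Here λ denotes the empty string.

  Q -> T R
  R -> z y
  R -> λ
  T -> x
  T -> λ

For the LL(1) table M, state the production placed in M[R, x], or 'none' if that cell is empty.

none

FIRST(R): from R->z y we get {z}; from R->λ we get {λ}. So FIRST(R) = {λ, z}.
FIRST(T): from T->x we get {x}; from T->λ we get {λ}. So FIRST(T) = {λ, x}.
FIRST(Q): from Q->T R we get {λ, x, z}. So FIRST(Q) = {λ, x, z}.
FOLLOW(Q) includes $ since Q is the start symbol.
FOLLOW(Q): Q appears on no right-hand side. Thus FOLLOW(Q) = {$}.
FOLLOW(R): in Q->T R, the suffix after R is empty, so FOLLOW(R) ⊇ FOLLOW(Q) = {$}. Thus FOLLOW(R) = {$}.
For R -> z y: FIRST(z y) = {z}, so it goes in M[R, t] for t ∈ {z}.
For R -> λ: FIRST(λ) = {λ}, so it goes in M[R, t] for t ∈ {}; since λ ∈ FIRST, also for every t ∈ FOLLOW(R) = {$}.
None of these place a production in M[R, x].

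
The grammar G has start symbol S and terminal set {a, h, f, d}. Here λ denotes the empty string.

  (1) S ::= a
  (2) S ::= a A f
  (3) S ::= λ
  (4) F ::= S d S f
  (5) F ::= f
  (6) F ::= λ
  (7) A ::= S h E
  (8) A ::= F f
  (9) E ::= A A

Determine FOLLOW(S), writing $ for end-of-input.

FIRST(S): from S::=a we get {a}; from S::=a A f we get {a}; from S::=λ we get {λ}. So FIRST(S) = {λ, a}.
FIRST(F): from F::=S d S f we get {a, d}; from F::=f we get {f}; from F::=λ we get {λ}. So FIRST(F) = {λ, a, d, f}.
FIRST(A): from A::=S h E we get {a, h}; from A::=F f we get {a, d, f}. So FIRST(A) = {a, d, f, h}.
FIRST(E): from E::=A A we get {a, d, f, h}. So FIRST(E) = {a, d, f, h}.
FOLLOW(S) includes $ since S is the start symbol.
FOLLOW(S): in F::=S d S f (occurrence 1), S is followed by d S f with FIRST {d}; in F::=S d S f (occurrence 2), S is followed by f with FIRST {f}; in A::=S h E, S is followed by h E with FIRST {h}. Thus FOLLOW(S) = {$, d, f, h}.
FOLLOW(F): in A::=F f, F is followed by f with FIRST {f}. Thus FOLLOW(F) = {f}.
FOLLOW(A): in S::=a A f, A is followed by f with FIRST {f}; in E::=A A (occurrence 1), A is followed by A with FIRST {a, d, f, h}; in E::=A A (occurrence 2), the suffix after A is empty, so FOLLOW(A) ⊇ FOLLOW(E) = {a, d, f, h}. Thus FOLLOW(A) = {a, d, f, h}.
FOLLOW(E): in A::=S h E, the suffix after E is empty, so FOLLOW(E) ⊇ FOLLOW(A) = {a, d, f, h}. Thus FOLLOW(E) = {a, d, f, h}.

{$, d, f, h}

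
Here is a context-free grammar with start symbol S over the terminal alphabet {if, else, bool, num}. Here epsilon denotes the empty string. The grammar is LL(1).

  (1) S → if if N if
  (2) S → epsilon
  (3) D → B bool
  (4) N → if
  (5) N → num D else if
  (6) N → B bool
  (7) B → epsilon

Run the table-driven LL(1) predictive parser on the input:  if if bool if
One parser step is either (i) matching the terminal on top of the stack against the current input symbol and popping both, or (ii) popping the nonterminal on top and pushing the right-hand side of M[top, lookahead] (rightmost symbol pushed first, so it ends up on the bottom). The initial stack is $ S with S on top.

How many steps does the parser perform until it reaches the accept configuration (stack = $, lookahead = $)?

7

step 1: stack=$ S  input=if if bool if $  — expand S → if if N if
step 2: stack=$ if N if if  input=if if bool if $  — match if
step 3: stack=$ if N if  input=if bool if $  — match if
step 4: stack=$ if N  input=bool if $  — expand N → B bool
step 5: stack=$ if bool B  input=bool if $  — expand B → epsilon
step 6: stack=$ if bool  input=bool if $  — match bool
step 7: stack=$ if  input=if $  — match if
Accept reached after 7 steps.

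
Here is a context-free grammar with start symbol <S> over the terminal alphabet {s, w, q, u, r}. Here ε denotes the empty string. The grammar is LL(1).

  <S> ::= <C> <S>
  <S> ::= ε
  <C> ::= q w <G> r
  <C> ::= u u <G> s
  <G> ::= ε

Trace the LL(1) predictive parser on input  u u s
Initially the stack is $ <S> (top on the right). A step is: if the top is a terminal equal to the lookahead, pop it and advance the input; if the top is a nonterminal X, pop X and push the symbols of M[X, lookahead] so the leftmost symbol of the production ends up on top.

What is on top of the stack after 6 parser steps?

step 1: stack=$ <S>  input=u u s $  — expand <S> ::= <C> <S>
step 2: stack=$ <S> <C>  input=u u s $  — expand <C> ::= u u <G> s
step 3: stack=$ <S> s <G> u u  input=u u s $  — match u
step 4: stack=$ <S> s <G> u  input=u s $  — match u
step 5: stack=$ <S> s <G>  input=s $  — expand <G> ::= ε
step 6: stack=$ <S> s  input=s $  — match s
Stack after step 6: $ <S> (top = <S>).

<S>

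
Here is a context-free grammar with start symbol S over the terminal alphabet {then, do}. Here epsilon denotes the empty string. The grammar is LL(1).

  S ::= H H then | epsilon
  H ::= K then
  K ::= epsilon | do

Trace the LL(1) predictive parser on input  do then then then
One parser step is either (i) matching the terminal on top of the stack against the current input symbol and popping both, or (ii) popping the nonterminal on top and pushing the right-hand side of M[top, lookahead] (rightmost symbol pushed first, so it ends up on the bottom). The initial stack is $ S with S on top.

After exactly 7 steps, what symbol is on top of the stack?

then

step 1: stack=$ S  input=do then then then $  — expand S ::= H H then
step 2: stack=$ then H H  input=do then then then $  — expand H ::= K then
step 3: stack=$ then H then K  input=do then then then $  — expand K ::= do
step 4: stack=$ then H then do  input=do then then then $  — match do
step 5: stack=$ then H then  input=then then then $  — match then
step 6: stack=$ then H  input=then then $  — expand H ::= K then
step 7: stack=$ then then K  input=then then $  — expand K ::= epsilon
Stack after step 7: $ then then (top = then).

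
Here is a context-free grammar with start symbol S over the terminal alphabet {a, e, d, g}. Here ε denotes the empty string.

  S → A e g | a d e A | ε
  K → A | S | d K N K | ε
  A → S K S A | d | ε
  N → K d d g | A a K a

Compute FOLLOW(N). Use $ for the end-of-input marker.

{$, a, d, e}

FIRST(S) = {ε, a, d, e}  (via A e g)
FIRST(K) = {ε, a, d, e}  (via A, S)
FIRST(A) = {ε, a, d, e}  (via S K S A)
FIRST(N) = {a, d, e}  (via K d d g, A a K a)
FOLLOW(S) includes $ since S is the start symbol.
FOLLOW(S): in K→S, the suffix after S is empty, so FOLLOW(S) ⊇ FOLLOW(K) = {$, a, d, e}; in A→S K S A (occurrence 1), S is followed by K S A with FIRST {ε, a, d, e}; in A→S K S A (occurrence 1), the suffix after S is nullable, so FOLLOW(S) ⊇ FOLLOW(A) = {$, a, d, e}; in A→S K S A (occurrence 2), S is followed by A with FIRST {ε, a, d, e}; in A→S K S A (occurrence 2), the suffix after S is nullable, so FOLLOW(S) ⊇ FOLLOW(A) = {$, a, d, e}. Thus FOLLOW(S) = {$, a, d, e}.
FOLLOW(K): in K→d K N K (occurrence 1), K is followed by N K with FIRST {a, d, e}; in K→d K N K (occurrence 2), the suffix after K is empty (adds nothing new); in A→S K S A, K is followed by S A with FIRST {ε, a, d, e}; in A→S K S A, the suffix after K is nullable, so FOLLOW(K) ⊇ FOLLOW(A) = {$, a, d, e}; in N→K d d g, K is followed by d d g with FIRST {d}; in N→A a K a, K is followed by a with FIRST {a}. Thus FOLLOW(K) = {$, a, d, e}.
FOLLOW(A): in S→A e g, A is followed by e g with FIRST {e}; in S→a d e A, the suffix after A is empty, so FOLLOW(A) ⊇ FOLLOW(S) = {$, a, d, e}; in K→A, the suffix after A is empty, so FOLLOW(A) ⊇ FOLLOW(K) = {$, a, d, e}; in A→S K S A, the suffix after A is empty (adds nothing new); in N→A a K a, A is followed by a K a with FIRST {a}. Thus FOLLOW(A) = {$, a, d, e}.
FOLLOW(N): in K→d K N K, N is followed by K with FIRST {ε, a, d, e}; in K→d K N K, the suffix after N is nullable, so FOLLOW(N) ⊇ FOLLOW(K) = {$, a, d, e}. Thus FOLLOW(N) = {$, a, d, e}.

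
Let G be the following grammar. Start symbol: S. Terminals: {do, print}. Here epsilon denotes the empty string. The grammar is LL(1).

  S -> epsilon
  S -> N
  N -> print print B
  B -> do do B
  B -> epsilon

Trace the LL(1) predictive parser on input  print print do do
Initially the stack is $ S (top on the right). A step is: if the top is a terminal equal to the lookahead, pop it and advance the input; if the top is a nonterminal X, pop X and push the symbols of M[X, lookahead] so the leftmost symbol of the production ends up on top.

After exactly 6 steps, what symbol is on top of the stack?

step 1: stack=$ S  input=print print do do $  — expand S -> N
step 2: stack=$ N  input=print print do do $  — expand N -> print print B
step 3: stack=$ B print print  input=print print do do $  — match print
step 4: stack=$ B print  input=print do do $  — match print
step 5: stack=$ B  input=do do $  — expand B -> do do B
step 6: stack=$ B do do  input=do do $  — match do
Stack after step 6: $ B do (top = do).

do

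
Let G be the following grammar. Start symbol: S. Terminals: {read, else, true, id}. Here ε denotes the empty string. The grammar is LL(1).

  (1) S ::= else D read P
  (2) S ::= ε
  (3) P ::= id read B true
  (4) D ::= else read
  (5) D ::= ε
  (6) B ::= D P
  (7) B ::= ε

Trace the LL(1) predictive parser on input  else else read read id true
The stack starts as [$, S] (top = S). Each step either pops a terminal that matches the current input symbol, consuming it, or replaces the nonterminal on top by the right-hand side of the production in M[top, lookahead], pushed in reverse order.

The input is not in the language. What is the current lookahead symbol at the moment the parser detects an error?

     Stack               Input                          Action
  1  $ S                 else else read read id true $  expand S ::= else D read P
  2  $ P read D else     else else read read id true $  match else
  3  $ P read D          else read read id true $       expand D ::= else read
  4  $ P read read else  else read read id true $       match else
  5  $ P read read       read read id true $            match read
  6  $ P read            read id true $                 match read
  7  $ P                 id true $                      expand P ::= id read B true
  8  $ true B read id    id true $                      match id
  9  $ true B read       true $                         error: top is terminal read but lookahead is true

true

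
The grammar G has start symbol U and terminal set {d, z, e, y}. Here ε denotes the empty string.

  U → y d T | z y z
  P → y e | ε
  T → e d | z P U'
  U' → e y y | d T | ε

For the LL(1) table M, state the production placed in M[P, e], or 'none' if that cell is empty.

FIRST(U) = {y, z}
FIRST(P) = {ε, y}
FIRST(T) = {e, z}
FIRST(U') = {ε, d, e}
FOLLOW(U) includes $ since U is the start symbol.
FOLLOW(P): in T→z P U', P is followed by U' with FIRST {ε, d, e}; in T→z P U', the suffix after P is nullable, so FOLLOW(P) ⊇ FOLLOW(T) = {$}. Thus FOLLOW(P) = {$, d, e}.
FOLLOW(T): in U→y d T, the suffix after T is empty, so FOLLOW(T) ⊇ FOLLOW(U) = {$}; in U'→d T, the suffix after T is empty, so FOLLOW(T) ⊇ FOLLOW(U') = {$}. Thus FOLLOW(T) = {$}.
For P → y e: FIRST(y e) = {y}, so it goes in M[P, t] for t ∈ {y}.
For P → ε: FIRST(ε) = {ε}, so it goes in M[P, t] for t ∈ {}; since ε ∈ FIRST, also for every t ∈ FOLLOW(P) = {$, d, e}.

P → ε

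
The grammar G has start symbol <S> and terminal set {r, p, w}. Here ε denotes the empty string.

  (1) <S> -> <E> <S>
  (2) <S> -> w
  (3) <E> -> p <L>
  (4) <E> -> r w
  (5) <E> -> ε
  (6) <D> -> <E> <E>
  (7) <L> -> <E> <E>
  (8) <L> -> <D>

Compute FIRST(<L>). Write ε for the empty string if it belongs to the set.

{ε, p, r}

FIRST(<E>) = {ε, p, r}
FIRST(<S>) = {p, r, w}  (via <E> <S>)
FIRST(<D>) = {ε, p, r}  (via <E> <E>)
FIRST(<L>) = {ε, p, r}  (via <E> <E>, <D>)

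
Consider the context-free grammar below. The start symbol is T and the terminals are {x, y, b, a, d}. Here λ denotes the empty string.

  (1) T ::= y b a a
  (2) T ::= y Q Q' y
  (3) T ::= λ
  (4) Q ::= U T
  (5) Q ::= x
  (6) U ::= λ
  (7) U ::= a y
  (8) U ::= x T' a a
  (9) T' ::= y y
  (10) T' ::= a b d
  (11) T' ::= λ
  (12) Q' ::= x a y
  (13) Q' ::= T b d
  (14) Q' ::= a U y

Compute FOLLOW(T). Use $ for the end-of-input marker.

FIRST(T) = {λ, y}
FIRST(U) = {λ, a, x}
FIRST(T') = {λ, a, y}
FIRST(Q) = {λ, a, x, y}  (via U T)
FIRST(Q') = {a, b, x, y}  (via T b d)
FOLLOW(T) includes $ since T is the start symbol.
FOLLOW(Q): in T::=y Q Q' y, Q is followed by Q' y with FIRST {a, b, x, y}. Thus FOLLOW(Q) = {a, b, x, y}.
FOLLOW(T): in Q::=U T, the suffix after T is empty, so FOLLOW(T) ⊇ FOLLOW(Q) = {a, b, x, y}; in Q'::=T b d, T is followed by b d with FIRST {b}. Thus FOLLOW(T) = {$, a, b, x, y}.
FOLLOW(U): in Q::=U T, U is followed by T with FIRST {λ, y}; in Q::=U T, the suffix after U is nullable, so FOLLOW(U) ⊇ FOLLOW(Q) = {a, b, x, y}; in Q'::=a U y, U is followed by y with FIRST {y}. Thus FOLLOW(U) = {a, b, x, y}.
FOLLOW(T'): in U::=x T' a a, T' is followed by a a with FIRST {a}. Thus FOLLOW(T') = {a}.
FOLLOW(Q'): in T::=y Q Q' y, Q' is followed by y with FIRST {y}. Thus FOLLOW(Q') = {y}.

{$, a, b, x, y}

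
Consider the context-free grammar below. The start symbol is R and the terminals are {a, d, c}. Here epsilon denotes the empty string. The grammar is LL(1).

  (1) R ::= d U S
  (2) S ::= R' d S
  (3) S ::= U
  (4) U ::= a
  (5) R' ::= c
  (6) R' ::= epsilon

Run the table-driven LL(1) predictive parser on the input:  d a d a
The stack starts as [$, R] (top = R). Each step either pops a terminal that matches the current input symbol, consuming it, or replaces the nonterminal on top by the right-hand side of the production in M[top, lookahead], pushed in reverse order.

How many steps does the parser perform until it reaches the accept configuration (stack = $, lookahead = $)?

      Stack     Input      Action
   1  $ R       d a d a $  expand R ::= d U S
   2  $ S U d   d a d a $  match d
   3  $ S U     a d a $    expand U ::= a
   4  $ S a     a d a $    match a
   5  $ S       d a $      expand S ::= R' d S
   6  $ S d R'  d a $      expand R' ::= epsilon
   7  $ S d     d a $      match d
   8  $ S       a $        expand S ::= U
   9  $ U       a $        expand U ::= a
  10  $ a       a $        match a
Accept reached after 10 steps.

10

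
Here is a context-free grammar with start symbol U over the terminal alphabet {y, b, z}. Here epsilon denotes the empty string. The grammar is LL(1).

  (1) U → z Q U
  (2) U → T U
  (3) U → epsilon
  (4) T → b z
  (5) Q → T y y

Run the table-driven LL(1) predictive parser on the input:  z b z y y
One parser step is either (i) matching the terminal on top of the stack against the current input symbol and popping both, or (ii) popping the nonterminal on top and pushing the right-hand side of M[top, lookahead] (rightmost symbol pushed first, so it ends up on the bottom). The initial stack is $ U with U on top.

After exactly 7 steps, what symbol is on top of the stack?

step 1: stack=$ U  input=z b z y y $  — expand U → z Q U
step 2: stack=$ U Q z  input=z b z y y $  — match z
step 3: stack=$ U Q  input=b z y y $  — expand Q → T y y
step 4: stack=$ U y y T  input=b z y y $  — expand T → b z
step 5: stack=$ U y y z b  input=b z y y $  — match b
step 6: stack=$ U y y z  input=z y y $  — match z
step 7: stack=$ U y y  input=y y $  — match y
Stack after step 7: $ U y (top = y).

y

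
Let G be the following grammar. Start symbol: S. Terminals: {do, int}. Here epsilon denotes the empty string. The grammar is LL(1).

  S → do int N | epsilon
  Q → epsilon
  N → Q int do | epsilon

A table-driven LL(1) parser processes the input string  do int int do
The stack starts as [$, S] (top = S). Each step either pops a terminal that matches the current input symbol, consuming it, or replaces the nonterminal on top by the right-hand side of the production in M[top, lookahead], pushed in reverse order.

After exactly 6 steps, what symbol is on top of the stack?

step 1: stack=$ S  input=do int int do $  — expand S → do int N
step 2: stack=$ N int do  input=do int int do $  — match do
step 3: stack=$ N int  input=int int do $  — match int
step 4: stack=$ N  input=int do $  — expand N → Q int do
step 5: stack=$ do int Q  input=int do $  — expand Q → epsilon
step 6: stack=$ do int  input=int do $  — match int
Stack after step 6: $ do (top = do).

do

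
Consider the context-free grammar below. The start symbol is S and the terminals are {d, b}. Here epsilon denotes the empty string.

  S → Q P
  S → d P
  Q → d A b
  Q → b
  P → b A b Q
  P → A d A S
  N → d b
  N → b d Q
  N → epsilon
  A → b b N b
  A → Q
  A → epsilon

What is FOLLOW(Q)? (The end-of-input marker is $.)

{$, b, d}

FIRST(Q) = {b, d}
FIRST(N) = {epsilon, b, d}
FIRST(S) = {b, d}  (via Q P)
FIRST(A) = {epsilon, b, d}  (via Q)
FIRST(P) = {b, d}  (via A d A S)
FOLLOW(S) includes $ since S is the start symbol.
FOLLOW(N): in A→b b N b, N is followed by b with FIRST {b}. Thus FOLLOW(N) = {b}.
FOLLOW(A): in Q→d A b, A is followed by b with FIRST {b}; in P→b A b Q, A is followed by b Q with FIRST {b}; in P→A d A S (occurrence 1), A is followed by d A S with FIRST {d}; in P→A d A S (occurrence 2), A is followed by S with FIRST {b, d}. Thus FOLLOW(A) = {b, d}.
FOLLOW(S): in P→A d A S, the suffix after S is empty, so FOLLOW(S) ⊇ FOLLOW(P) = {$}. Thus FOLLOW(S) = {$}.
FOLLOW(P): in S→Q P, the suffix after P is empty, so FOLLOW(P) ⊇ FOLLOW(S) = {$}; in S→d P, the suffix after P is empty, so FOLLOW(P) ⊇ FOLLOW(S) = {$}. Thus FOLLOW(P) = {$}.
FOLLOW(Q): in S→Q P, Q is followed by P with FIRST {b, d}; in P→b A b Q, the suffix after Q is empty, so FOLLOW(Q) ⊇ FOLLOW(P) = {$}; in N→b d Q, the suffix after Q is empty, so FOLLOW(Q) ⊇ FOLLOW(N) = {b}; in A→Q, the suffix after Q is empty, so FOLLOW(Q) ⊇ FOLLOW(A) = {b, d}. Thus FOLLOW(Q) = {$, b, d}.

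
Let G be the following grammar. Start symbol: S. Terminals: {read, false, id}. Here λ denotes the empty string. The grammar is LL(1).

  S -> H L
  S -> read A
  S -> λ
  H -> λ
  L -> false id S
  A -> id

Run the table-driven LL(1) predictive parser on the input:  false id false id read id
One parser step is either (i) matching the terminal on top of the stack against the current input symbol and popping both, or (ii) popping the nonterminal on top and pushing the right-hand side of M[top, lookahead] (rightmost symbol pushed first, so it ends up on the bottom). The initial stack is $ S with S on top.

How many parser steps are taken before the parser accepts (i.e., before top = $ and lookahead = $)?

14

      Stack         Input                        Action
   1  $ S           false id false id read id $  expand S -> H L
   2  $ L H         false id false id read id $  expand H -> λ
   3  $ L           false id false id read id $  expand L -> false id S
   4  $ S id false  false id false id read id $  match false
   5  $ S id        id false id read id $        match id
   6  $ S           false id read id $           expand S -> H L
   7  $ L H         false id read id $           expand H -> λ
   8  $ L           false id read id $           expand L -> false id S
   9  $ S id false  false id read id $           match false
  10  $ S id        id read id $                 match id
  11  $ S           read id $                    expand S -> read A
  12  $ A read      read id $                    match read
  13  $ A           id $                         expand A -> id
  14  $ id          id $                         match id
Accept reached after 14 steps.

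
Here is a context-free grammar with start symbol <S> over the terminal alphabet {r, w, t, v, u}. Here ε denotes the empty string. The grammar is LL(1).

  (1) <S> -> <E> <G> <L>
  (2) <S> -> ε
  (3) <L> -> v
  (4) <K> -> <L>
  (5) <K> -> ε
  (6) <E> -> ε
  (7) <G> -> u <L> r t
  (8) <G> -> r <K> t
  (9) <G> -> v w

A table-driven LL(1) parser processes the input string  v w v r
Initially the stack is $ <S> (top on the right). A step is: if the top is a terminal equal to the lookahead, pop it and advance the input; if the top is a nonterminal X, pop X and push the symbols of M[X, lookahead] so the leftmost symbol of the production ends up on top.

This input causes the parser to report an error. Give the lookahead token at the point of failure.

step 1: stack=$ <S>  input=v w v r $  — expand <S> -> <E> <G> <L>
step 2: stack=$ <L> <G> <E>  input=v w v r $  — expand <E> -> ε
step 3: stack=$ <L> <G>  input=v w v r $  — expand <G> -> v w
step 4: stack=$ <L> w v  input=v w v r $  — match v
step 5: stack=$ <L> w  input=w v r $  — match w
step 6: stack=$ <L>  input=v r $  — expand <L> -> v
step 7: stack=$ v  input=v r $  — match v
step 8: stack=$  input=r $  — error: stack empty but input remains

r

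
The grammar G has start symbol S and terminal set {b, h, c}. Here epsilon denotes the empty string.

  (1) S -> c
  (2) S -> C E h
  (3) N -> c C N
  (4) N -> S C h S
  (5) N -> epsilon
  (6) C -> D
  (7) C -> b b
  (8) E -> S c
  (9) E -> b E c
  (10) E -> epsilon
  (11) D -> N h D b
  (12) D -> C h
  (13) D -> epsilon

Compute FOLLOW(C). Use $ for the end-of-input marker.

{b, c, h}

FIRST(S) = {b, c, h}  (via C E h)
FIRST(N) = {epsilon, b, c, h}  (via S C h S)
FIRST(E) = {epsilon, b, c, h}  (via S c)
FIRST(C) = {epsilon, b, c, h}  (via D)
FIRST(D) = {epsilon, b, c, h}  (via N h D b, C h)
FOLLOW(S) includes $ since S is the start symbol.
FOLLOW(N): in N->c C N, the suffix after N is empty (adds nothing new); in D->N h D b, N is followed by h D b with FIRST {h}. Thus FOLLOW(N) = {h}.
FOLLOW(S): in N->S C h S (occurrence 1), S is followed by C h S with FIRST {b, c, h}; in N->S C h S (occurrence 2), the suffix after S is empty, so FOLLOW(S) ⊇ FOLLOW(N) = {h}; in E->S c, S is followed by c with FIRST {c}. Thus FOLLOW(S) = {$, b, c, h}.
FOLLOW(C): in S->C E h, C is followed by E h with FIRST {b, c, h}; in N->c C N, C is followed by N with FIRST {epsilon, b, c, h}; in N->c C N, the suffix after C is nullable, so FOLLOW(C) ⊇ FOLLOW(N) = {h}; in N->S C h S, C is followed by h S with FIRST {h}; in D->C h, C is followed by h with FIRST {h}. Thus FOLLOW(C) = {b, c, h}.
FOLLOW(E): in S->C E h, E is followed by h with FIRST {h}; in E->b E c, E is followed by c with FIRST {c}. Thus FOLLOW(E) = {c, h}.
FOLLOW(D): in C->D, the suffix after D is empty, so FOLLOW(D) ⊇ FOLLOW(C) = {b, c, h}; in D->N h D b, D is followed by b with FIRST {b}. Thus FOLLOW(D) = {b, c, h}.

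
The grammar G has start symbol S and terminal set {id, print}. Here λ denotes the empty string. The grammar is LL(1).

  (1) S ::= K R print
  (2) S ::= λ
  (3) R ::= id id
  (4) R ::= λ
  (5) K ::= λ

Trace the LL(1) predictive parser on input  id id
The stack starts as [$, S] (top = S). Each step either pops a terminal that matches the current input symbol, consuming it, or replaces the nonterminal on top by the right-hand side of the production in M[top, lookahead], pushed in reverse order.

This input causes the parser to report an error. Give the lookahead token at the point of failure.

step 1: stack=$ S  input=id id $  — expand S ::= K R print
step 2: stack=$ print R K  input=id id $  — expand K ::= λ
step 3: stack=$ print R  input=id id $  — expand R ::= id id
step 4: stack=$ print id id  input=id id $  — match id
step 5: stack=$ print id  input=id $  — match id
step 6: stack=$ print  input=$  — error: top is terminal print but lookahead is $

$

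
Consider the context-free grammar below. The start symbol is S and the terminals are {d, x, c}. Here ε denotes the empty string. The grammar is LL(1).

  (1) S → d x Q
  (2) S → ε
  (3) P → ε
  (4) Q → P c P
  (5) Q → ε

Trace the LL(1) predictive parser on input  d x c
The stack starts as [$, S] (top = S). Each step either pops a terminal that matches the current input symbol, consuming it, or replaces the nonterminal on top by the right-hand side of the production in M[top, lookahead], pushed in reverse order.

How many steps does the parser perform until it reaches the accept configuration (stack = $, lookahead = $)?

     Stack    Input    Action
  1  $ S      d x c $  expand S → d x Q
  2  $ Q x d  d x c $  match d
  3  $ Q x    x c $    match x
  4  $ Q      c $      expand Q → P c P
  5  $ P c P  c $      expand P → ε
  6  $ P c    c $      match c
  7  $ P      $        expand P → ε
Accept reached after 7 steps.

7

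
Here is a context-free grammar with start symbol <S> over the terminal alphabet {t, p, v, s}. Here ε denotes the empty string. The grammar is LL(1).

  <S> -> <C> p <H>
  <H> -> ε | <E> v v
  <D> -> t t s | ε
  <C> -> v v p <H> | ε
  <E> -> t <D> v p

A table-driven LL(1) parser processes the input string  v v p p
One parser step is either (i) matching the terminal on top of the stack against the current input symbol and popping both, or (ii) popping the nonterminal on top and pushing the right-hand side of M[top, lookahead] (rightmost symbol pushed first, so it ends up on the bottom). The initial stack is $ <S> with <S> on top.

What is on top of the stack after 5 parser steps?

<H>

     Stack              Input      Action
  1  $ <S>              v v p p $  expand <S> -> <C> p <H>
  2  $ <H> p <C>        v v p p $  expand <C> -> v v p <H>
  3  $ <H> p <H> p v v  v v p p $  match v
  4  $ <H> p <H> p v    v p p $    match v
  5  $ <H> p <H> p      p p $      match p
Stack after step 5: $ <H> p <H> (top = <H>).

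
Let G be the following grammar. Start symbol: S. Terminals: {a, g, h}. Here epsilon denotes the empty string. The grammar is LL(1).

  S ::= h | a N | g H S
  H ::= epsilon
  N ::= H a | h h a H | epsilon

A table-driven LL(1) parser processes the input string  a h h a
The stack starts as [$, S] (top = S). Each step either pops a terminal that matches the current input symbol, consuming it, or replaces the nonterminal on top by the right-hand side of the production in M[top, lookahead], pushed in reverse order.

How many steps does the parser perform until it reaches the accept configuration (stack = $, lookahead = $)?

     Stack      Input      Action
  1  $ S        a h h a $  expand S ::= a N
  2  $ N a      a h h a $  match a
  3  $ N        h h a $    expand N ::= h h a H
  4  $ H a h h  h h a $    match h
  5  $ H a h    h a $      match h
  6  $ H a      a $        match a
  7  $ H        $          expand H ::= epsilon
Accept reached after 7 steps.

7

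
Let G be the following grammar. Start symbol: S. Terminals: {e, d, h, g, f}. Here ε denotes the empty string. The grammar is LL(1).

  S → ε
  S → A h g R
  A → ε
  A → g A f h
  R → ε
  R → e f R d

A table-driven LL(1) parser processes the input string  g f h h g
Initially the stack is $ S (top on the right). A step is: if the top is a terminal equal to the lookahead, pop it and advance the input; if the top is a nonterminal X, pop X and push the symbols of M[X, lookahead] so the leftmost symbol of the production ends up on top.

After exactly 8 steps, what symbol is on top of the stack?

R

     Stack            Input        Action
  1  $ S              g f h h g $  expand S → A h g R
  2  $ R g h A        g f h h g $  expand A → g A f h
  3  $ R g h h f A g  g f h h g $  match g
  4  $ R g h h f A    f h h g $    expand A → ε
  5  $ R g h h f      f h h g $    match f
  6  $ R g h h        h h g $      match h
  7  $ R g h          h g $        match h
  8  $ R g            g $          match g
Stack after step 8: $ R (top = R).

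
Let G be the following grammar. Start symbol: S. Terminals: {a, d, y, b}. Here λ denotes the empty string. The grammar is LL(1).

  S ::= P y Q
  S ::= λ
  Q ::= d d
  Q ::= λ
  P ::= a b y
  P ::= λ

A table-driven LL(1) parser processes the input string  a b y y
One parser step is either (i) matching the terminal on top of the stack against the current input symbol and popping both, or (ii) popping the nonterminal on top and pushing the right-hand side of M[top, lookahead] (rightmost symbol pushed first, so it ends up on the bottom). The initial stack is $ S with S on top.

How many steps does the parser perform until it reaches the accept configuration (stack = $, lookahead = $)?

     Stack        Input      Action
  1  $ S          a b y y $  expand S ::= P y Q
  2  $ Q y P      a b y y $  expand P ::= a b y
  3  $ Q y y b a  a b y y $  match a
  4  $ Q y y b    b y y $    match b
  5  $ Q y y      y y $      match y
  6  $ Q y        y $        match y
  7  $ Q          $          expand Q ::= λ
Accept reached after 7 steps.

7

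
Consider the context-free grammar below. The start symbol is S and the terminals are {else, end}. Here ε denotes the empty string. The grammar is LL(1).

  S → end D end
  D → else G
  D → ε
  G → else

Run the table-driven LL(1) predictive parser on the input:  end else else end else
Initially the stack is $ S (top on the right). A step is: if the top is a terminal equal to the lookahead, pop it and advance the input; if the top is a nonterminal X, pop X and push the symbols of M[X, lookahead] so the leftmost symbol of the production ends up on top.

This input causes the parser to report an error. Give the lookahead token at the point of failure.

else

     Stack         Input                     Action
  1  $ S           end else else end else $  expand S → end D end
  2  $ end D end   end else else end else $  match end
  3  $ end D       else else end else $      expand D → else G
  4  $ end G else  else else end else $      match else
  5  $ end G       else end else $           expand G → else
  6  $ end else    else end else $           match else
  7  $ end         end else $                match end
  8  $             else $                    error: stack empty but input remains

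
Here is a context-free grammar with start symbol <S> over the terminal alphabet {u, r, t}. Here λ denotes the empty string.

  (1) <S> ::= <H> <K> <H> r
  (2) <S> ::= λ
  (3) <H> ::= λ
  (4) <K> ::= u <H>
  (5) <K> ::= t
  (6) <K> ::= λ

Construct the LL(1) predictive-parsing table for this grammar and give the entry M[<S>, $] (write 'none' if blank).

FIRST(<H>) = {λ}
FIRST(<K>) = {λ, t, u}
FIRST(<S>) = {λ, r, t, u}  (via <H> <K> <H> r)
FOLLOW(<S>) includes $ since <S> is the start symbol.
FOLLOW(<S>): <S> appears on no right-hand side. Thus FOLLOW(<S>) = {$}.
For <S> ::= <H> <K> <H> r: FIRST(<H> <K> <H> r) = {r, t, u}, so it goes in M[<S>, t] for t ∈ {r, t, u}.
For <S> ::= λ: FIRST(λ) = {λ}, so it goes in M[<S>, t] for t ∈ {}; since λ ∈ FIRST, also for every t ∈ FOLLOW(<S>) = {$}.

<S> ::= λ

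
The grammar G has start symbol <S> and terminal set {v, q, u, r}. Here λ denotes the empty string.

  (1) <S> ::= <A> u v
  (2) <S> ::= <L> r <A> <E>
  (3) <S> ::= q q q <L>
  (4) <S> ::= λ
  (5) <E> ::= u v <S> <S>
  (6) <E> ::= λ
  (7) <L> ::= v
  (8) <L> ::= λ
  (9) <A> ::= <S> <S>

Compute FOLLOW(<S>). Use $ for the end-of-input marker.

FIRST(<E>): from <E>::=u v <S> <S> we get {u}; from <E>::=λ we get {λ}. So FIRST(<E>) = {λ, u}.
FIRST(<L>): from <L>::=v we get {v}; from <L>::=λ we get {λ}. So FIRST(<L>) = {λ, v}.
FIRST(<S>): from <S>::=<A> u v we get {q, r, u, v}; from <S>::=<L> r <A> <E> we get {r, v}; from <S>::=q q q <L> we get {q}; from <S>::=λ we get {λ}. So FIRST(<S>) = {λ, q, r, u, v}.
FIRST(<A>): from <A>::=<S> <S> we get {λ, q, r, u, v}. So FIRST(<A>) = {λ, q, r, u, v}.
FOLLOW(<S>) includes $ since <S> is the start symbol.
FOLLOW(<S>): in <E>::=u v <S> <S> (occurrence 1), <S> is followed by <S> with FIRST {λ, q, r, u, v}; in <E>::=u v <S> <S> (occurrence 1), the suffix after <S> is nullable, so FOLLOW(<S>) ⊇ FOLLOW(<E>) = {$, q, r, u, v}; in <E>::=u v <S> <S> (occurrence 2), the suffix after <S> is empty, so FOLLOW(<S>) ⊇ FOLLOW(<E>) = {$, q, r, u, v}; in <A>::=<S> <S> (occurrence 1), <S> is followed by <S> with FIRST {λ, q, r, u, v}; in <A>::=<S> <S> (occurrence 1), the suffix after <S> is nullable, so FOLLOW(<S>) ⊇ FOLLOW(<A>) = {$, q, r, u, v}; in <A>::=<S> <S> (occurrence 2), the suffix after <S> is empty, so FOLLOW(<S>) ⊇ FOLLOW(<A>) = {$, q, r, u, v}. Thus FOLLOW(<S>) = {$, q, r, u, v}.
FOLLOW(<E>): in <S>::=<L> r <A> <E>, the suffix after <E> is empty, so FOLLOW(<E>) ⊇ FOLLOW(<S>) = {$, q, r, u, v}. Thus FOLLOW(<E>) = {$, q, r, u, v}.
FOLLOW(<L>): in <S>::=<L> r <A> <E>, <L> is followed by r <A> <E> with FIRST {r}; in <S>::=q q q <L>, the suffix after <L> is empty, so FOLLOW(<L>) ⊇ FOLLOW(<S>) = {$, q, r, u, v}. Thus FOLLOW(<L>) = {$, q, r, u, v}.
FOLLOW(<A>): in <S>::=<A> u v, <A> is followed by u v with FIRST {u}; in <S>::=<L> r <A> <E>, <A> is followed by <E> with FIRST {λ, u}; in <S>::=<L> r <A> <E>, the suffix after <A> is nullable, so FOLLOW(<A>) ⊇ FOLLOW(<S>) = {$, q, r, u, v}. Thus FOLLOW(<A>) = {$, q, r, u, v}.

{$, q, r, u, v}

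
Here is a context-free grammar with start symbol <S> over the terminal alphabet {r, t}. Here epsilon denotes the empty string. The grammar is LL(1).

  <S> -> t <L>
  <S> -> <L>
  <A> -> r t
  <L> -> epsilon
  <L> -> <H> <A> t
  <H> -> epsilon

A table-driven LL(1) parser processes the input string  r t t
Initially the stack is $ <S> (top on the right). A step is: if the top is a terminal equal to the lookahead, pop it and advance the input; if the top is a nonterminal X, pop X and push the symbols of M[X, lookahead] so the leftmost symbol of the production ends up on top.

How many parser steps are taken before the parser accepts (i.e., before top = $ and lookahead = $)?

7

     Stack        Input    Action
  1  $ <S>        r t t $  expand <S> -> <L>
  2  $ <L>        r t t $  expand <L> -> <H> <A> t
  3  $ t <A> <H>  r t t $  expand <H> -> epsilon
  4  $ t <A>      r t t $  expand <A> -> r t
  5  $ t t r      r t t $  match r
  6  $ t t        t t $    match t
  7  $ t          t $      match t
Accept reached after 7 steps.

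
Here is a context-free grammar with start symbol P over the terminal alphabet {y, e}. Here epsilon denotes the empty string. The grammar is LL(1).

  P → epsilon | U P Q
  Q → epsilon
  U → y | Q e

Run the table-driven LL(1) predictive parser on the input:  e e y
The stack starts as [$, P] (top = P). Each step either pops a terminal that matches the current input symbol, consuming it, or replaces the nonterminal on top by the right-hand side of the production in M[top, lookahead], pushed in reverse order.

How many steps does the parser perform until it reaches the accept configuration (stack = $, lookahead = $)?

15

      Stack        Input    Action
   1  $ P          e e y $  expand P → U P Q
   2  $ Q P U      e e y $  expand U → Q e
   3  $ Q P e Q    e e y $  expand Q → epsilon
   4  $ Q P e      e e y $  match e
   5  $ Q P        e y $    expand P → U P Q
   6  $ Q Q P U    e y $    expand U → Q e
   7  $ Q Q P e Q  e y $    expand Q → epsilon
   8  $ Q Q P e    e y $    match e
   9  $ Q Q P      y $      expand P → U P Q
  10  $ Q Q Q P U  y $      expand U → y
  11  $ Q Q Q P y  y $      match y
  12  $ Q Q Q P    $        expand P → epsilon
  13  $ Q Q Q      $        expand Q → epsilon
  14  $ Q Q        $        expand Q → epsilon
  15  $ Q          $        expand Q → epsilon
Accept reached after 15 steps.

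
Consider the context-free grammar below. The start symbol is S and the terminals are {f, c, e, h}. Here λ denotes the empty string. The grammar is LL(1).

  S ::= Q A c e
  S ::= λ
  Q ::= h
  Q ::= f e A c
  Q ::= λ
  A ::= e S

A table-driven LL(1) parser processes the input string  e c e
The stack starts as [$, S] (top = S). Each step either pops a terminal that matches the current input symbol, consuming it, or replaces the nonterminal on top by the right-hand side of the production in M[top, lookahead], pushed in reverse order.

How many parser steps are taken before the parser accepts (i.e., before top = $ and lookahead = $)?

7

step 1: stack=$ S  input=e c e $  — expand S ::= Q A c e
step 2: stack=$ e c A Q  input=e c e $  — expand Q ::= λ
step 3: stack=$ e c A  input=e c e $  — expand A ::= e S
step 4: stack=$ e c S e  input=e c e $  — match e
step 5: stack=$ e c S  input=c e $  — expand S ::= λ
step 6: stack=$ e c  input=c e $  — match c
step 7: stack=$ e  input=e $  — match e
Accept reached after 7 steps.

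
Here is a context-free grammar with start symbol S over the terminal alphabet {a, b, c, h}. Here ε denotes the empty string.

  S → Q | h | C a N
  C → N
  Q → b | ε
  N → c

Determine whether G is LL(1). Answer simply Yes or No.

Yes

FIRST(S) = {ε, b, c, h}
FIRST(C) = {c}
FIRST(Q) = {ε, b}
FIRST(N) = {c}
FOLLOW(S) = {$}
FOLLOW(C) = {a}
FOLLOW(Q) = {$}
FOLLOW(N) = {$, a}
Each cell of M receives at most one production.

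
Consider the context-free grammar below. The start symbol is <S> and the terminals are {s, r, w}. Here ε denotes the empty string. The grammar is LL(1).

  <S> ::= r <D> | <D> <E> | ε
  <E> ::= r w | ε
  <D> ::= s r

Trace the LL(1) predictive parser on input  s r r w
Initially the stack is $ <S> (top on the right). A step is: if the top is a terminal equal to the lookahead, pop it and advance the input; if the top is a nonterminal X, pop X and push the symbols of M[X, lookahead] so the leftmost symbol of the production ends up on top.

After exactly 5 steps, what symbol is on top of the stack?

r

step 1: stack=$ <S>  input=s r r w $  — expand <S> ::= <D> <E>
step 2: stack=$ <E> <D>  input=s r r w $  — expand <D> ::= s r
step 3: stack=$ <E> r s  input=s r r w $  — match s
step 4: stack=$ <E> r  input=r r w $  — match r
step 5: stack=$ <E>  input=r w $  — expand <E> ::= r w
Stack after step 5: $ w r (top = r).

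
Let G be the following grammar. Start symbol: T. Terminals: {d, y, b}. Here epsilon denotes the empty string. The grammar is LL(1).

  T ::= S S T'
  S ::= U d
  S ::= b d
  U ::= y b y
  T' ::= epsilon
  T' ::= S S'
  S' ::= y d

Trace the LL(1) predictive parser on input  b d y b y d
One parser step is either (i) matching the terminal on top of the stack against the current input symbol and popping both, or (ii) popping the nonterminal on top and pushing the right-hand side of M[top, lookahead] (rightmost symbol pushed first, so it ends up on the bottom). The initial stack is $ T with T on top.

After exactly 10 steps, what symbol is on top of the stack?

step 1: stack=$ T  input=b d y b y d $  — expand T ::= S S T'
step 2: stack=$ T' S S  input=b d y b y d $  — expand S ::= b d
step 3: stack=$ T' S d b  input=b d y b y d $  — match b
step 4: stack=$ T' S d  input=d y b y d $  — match d
step 5: stack=$ T' S  input=y b y d $  — expand S ::= U d
step 6: stack=$ T' d U  input=y b y d $  — expand U ::= y b y
step 7: stack=$ T' d y b y  input=y b y d $  — match y
step 8: stack=$ T' d y b  input=b y d $  — match b
step 9: stack=$ T' d y  input=y d $  — match y
step 10: stack=$ T' d  input=d $  — match d
Stack after step 10: $ T' (top = T').

T'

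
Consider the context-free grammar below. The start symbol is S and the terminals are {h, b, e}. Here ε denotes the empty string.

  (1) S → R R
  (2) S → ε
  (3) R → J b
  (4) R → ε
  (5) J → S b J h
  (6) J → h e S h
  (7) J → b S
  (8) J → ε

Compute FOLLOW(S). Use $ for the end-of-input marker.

{$, b, h}

FIRST(S) = {ε, b, h}  (via R R)
FIRST(J) = {ε, b, h}  (via S b J h)
FIRST(R) = {ε, b, h}  (via J b)
FOLLOW(S) includes $ since S is the start symbol.
FOLLOW(J): in R→J b, J is followed by b with FIRST {b}; in J→S b J h, J is followed by h with FIRST {h}. Thus FOLLOW(J) = {b, h}.
FOLLOW(S): in J→S b J h, S is followed by b J h with FIRST {b}; in J→h e S h, S is followed by h with FIRST {h}; in J→b S, the suffix after S is empty, so FOLLOW(S) ⊇ FOLLOW(J) = {b, h}. Thus FOLLOW(S) = {$, b, h}.
FOLLOW(R): in S→R R (occurrence 1), R is followed by R with FIRST {ε, b, h}; in S→R R (occurrence 1), the suffix after R is nullable, so FOLLOW(R) ⊇ FOLLOW(S) = {$, b, h}; in S→R R (occurrence 2), the suffix after R is empty, so FOLLOW(R) ⊇ FOLLOW(S) = {$, b, h}. Thus FOLLOW(R) = {$, b, h}.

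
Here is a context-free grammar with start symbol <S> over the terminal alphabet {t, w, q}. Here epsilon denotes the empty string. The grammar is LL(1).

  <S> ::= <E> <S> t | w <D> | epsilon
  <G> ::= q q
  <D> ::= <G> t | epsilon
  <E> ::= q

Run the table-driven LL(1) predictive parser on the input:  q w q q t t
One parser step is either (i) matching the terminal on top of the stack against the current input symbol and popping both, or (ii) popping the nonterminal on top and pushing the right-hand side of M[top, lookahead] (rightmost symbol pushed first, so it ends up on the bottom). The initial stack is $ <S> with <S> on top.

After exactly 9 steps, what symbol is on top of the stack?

t

step 1: stack=$ <S>  input=q w q q t t $  — expand <S> ::= <E> <S> t
step 2: stack=$ t <S> <E>  input=q w q q t t $  — expand <E> ::= q
step 3: stack=$ t <S> q  input=q w q q t t $  — match q
step 4: stack=$ t <S>  input=w q q t t $  — expand <S> ::= w <D>
step 5: stack=$ t <D> w  input=w q q t t $  — match w
step 6: stack=$ t <D>  input=q q t t $  — expand <D> ::= <G> t
step 7: stack=$ t t <G>  input=q q t t $  — expand <G> ::= q q
step 8: stack=$ t t q q  input=q q t t $  — match q
step 9: stack=$ t t q  input=q t t $  — match q
Stack after step 9: $ t t (top = t).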